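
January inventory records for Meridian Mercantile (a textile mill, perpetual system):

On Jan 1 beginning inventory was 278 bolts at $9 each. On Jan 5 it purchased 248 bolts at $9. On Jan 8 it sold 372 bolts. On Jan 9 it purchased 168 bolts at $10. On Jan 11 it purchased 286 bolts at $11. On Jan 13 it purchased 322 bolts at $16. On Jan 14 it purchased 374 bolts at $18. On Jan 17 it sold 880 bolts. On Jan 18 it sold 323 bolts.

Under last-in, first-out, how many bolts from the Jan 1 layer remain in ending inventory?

101

Jan 8, 372 sold [LIFO — newest first]: 248 @ $9 + 124 @ $9 = $3,348
Jan 17, 880 sold [LIFO — newest first]: 374 @ $18 + 322 @ $16 + 184 @ $11 = $13,908
Jan 18, 323 sold [LIFO — newest first]: 102 @ $11 + 168 @ $10 + 53 @ $9 = $3,279
Total COGS = $3,348 + $13,908 + $3,279 = $20,535
Ending inventory: 101 @ $9 = $909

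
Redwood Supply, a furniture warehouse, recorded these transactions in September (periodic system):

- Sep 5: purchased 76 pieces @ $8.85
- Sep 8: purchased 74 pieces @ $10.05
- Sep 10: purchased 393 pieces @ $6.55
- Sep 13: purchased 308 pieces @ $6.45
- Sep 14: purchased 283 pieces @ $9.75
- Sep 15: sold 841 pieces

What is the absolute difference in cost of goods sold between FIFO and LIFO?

$470.80

FIFO COGS: 76 @ $8.85 + 74 @ $10.05 + 393 @ $6.55 + 298 @ $6.45 = $5,912.55
LIFO COGS: 283 @ $9.75 + 308 @ $6.45 + 250 @ $6.55 = $6,383.35
Difference = |$5,912.55 − $6,383.35| = $470.80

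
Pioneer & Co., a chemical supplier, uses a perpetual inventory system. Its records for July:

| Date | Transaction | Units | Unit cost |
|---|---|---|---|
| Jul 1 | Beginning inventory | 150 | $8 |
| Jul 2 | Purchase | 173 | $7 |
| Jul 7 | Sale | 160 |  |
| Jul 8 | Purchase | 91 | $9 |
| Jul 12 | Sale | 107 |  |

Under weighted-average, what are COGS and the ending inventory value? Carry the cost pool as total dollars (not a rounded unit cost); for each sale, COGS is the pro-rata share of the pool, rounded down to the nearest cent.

COGS = $2,051.85; ending inventory = $1,178.15

After Jul 1: 150 on hand, pool $1,200.00 (≈ $8.0000 each)
After Jul 2: 323 on hand, pool $2,411.00 (≈ $7.4644 each)
Jul 7, sell 160: 160/323 × $2,411.00 → $1,194.30
After Jul 8: 254 on hand, pool $2,035.70 (≈ $8.0146 each)
Jul 12, sell 107: 107/254 × $2,035.70 → $857.55
Total COGS = $1,194.30 + $857.55 = $2,051.85
Ending inventory (cost pool remaining) = $1,178.15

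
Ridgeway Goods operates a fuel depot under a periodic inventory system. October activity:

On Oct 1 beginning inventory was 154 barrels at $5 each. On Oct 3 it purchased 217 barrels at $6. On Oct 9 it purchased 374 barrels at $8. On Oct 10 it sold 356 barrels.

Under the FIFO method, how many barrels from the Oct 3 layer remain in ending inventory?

Oct 10, 356 sold [FIFO — oldest first]: 154 @ $5 + 202 @ $6 = $1,982
Ending inventory: 15 @ $6 + 374 @ $8 = $3,082

15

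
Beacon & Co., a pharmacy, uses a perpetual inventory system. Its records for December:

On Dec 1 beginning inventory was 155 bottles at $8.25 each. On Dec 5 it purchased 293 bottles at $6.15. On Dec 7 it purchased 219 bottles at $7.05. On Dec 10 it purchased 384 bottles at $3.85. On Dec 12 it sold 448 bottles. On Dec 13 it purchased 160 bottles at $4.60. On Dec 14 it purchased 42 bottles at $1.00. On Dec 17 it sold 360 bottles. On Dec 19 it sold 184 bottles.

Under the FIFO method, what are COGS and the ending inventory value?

COGS = $5,875.90; ending inventory = $1,005.15

Dec 12, 448 sold [FIFO — oldest first]: 155 @ $8.25 + 293 @ $6.15 = $3,080.70
Dec 17, 360 sold [FIFO — oldest first]: 219 @ $7.05 + 141 @ $3.85 = $2,086.80
Dec 19, 184 sold [FIFO — oldest first]: 184 @ $3.85 = $708.40
Total COGS = $3,080.70 + $2,086.80 + $708.40 = $5,875.90
Ending inventory: 59 @ $3.85 + 160 @ $4.60 + 42 @ $1.00 = $1,005.15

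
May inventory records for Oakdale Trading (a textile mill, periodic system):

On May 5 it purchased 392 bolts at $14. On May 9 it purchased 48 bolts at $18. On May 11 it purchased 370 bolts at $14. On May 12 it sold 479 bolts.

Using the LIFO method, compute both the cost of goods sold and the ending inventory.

COGS = $6,898; ending inventory = $4,634

May 12, 479 sold [LIFO — newest first]: 370 @ $14 + 48 @ $18 + 61 @ $14 = $6,898
Ending inventory: 331 @ $14 = $4,634
Check: goods available $11,532 = COGS $6,898 + ending $4,634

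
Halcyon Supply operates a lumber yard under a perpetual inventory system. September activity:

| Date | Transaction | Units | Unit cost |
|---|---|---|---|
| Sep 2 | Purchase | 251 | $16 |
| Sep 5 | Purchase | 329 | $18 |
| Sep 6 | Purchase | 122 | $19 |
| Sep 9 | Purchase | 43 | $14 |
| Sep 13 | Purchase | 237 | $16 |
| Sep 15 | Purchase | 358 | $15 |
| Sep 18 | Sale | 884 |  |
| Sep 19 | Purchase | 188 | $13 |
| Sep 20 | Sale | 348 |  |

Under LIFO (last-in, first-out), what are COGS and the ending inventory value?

COGS = $19,638; ending inventory = $4,826

Sep 18, 884 sold [LIFO — newest first]: 358 @ $15 + 237 @ $16 + 43 @ $14 + 122 @ $19 + 124 @ $18 = $14,314
Sep 20, 348 sold [LIFO — newest first]: 188 @ $13 + 160 @ $18 = $5,324
Total COGS = $14,314 + $5,324 = $19,638
Ending inventory: 251 @ $16 + 45 @ $18 = $4,826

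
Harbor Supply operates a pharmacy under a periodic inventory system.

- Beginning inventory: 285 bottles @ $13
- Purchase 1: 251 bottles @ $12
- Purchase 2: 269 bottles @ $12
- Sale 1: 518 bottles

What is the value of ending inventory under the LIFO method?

Sale 1 (518) [LIFO — newest first]: 269 @ $12 + 249 @ $12 = $6,216
Ending inventory: 285 @ $13 + 2 @ $12 = $3,729
Check: goods available $9,945 = COGS $6,216 + ending $3,729

Ending inventory = $3,729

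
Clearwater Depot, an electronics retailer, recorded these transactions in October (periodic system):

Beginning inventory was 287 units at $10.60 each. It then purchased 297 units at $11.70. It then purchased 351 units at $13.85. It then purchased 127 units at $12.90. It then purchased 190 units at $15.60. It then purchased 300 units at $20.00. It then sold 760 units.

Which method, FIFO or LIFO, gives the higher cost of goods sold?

FIFO COGS: 287 @ $10.60 + 297 @ $11.70 + 176 @ $13.85 = $8,954.70
LIFO COGS: 300 @ $20.00 + 190 @ $15.60 + 127 @ $12.90 + 143 @ $13.85 = $12,582.85

LIFO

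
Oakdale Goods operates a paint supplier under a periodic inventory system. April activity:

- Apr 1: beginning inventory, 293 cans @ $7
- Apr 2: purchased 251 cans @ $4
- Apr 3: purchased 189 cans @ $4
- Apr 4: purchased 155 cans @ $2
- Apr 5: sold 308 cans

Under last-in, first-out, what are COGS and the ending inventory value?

COGS = $922; ending inventory = $3,199

Apr 5, 308 sold [LIFO — newest first]: 155 @ $2 + 153 @ $4 = $922
Ending inventory: 293 @ $7 + 251 @ $4 + 36 @ $4 = $3,199
Check: goods available $4,121 = COGS $922 + ending $3,199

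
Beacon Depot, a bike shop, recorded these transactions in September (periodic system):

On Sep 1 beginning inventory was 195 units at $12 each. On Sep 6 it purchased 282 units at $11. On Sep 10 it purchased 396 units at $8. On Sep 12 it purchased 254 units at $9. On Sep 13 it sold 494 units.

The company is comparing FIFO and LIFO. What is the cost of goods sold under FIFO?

COGS = $5,578

FIFO COGS: 195 @ $12 + 282 @ $11 + 17 @ $8 = $5,578
LIFO COGS: 254 @ $9 + 240 @ $8 = $4,206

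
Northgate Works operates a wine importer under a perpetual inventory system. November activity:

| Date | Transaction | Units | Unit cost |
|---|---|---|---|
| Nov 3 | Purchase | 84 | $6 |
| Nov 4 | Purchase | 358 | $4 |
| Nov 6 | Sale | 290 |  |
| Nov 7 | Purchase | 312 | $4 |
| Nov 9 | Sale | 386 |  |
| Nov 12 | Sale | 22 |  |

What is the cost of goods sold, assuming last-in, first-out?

Nov 6, 290 sold [LIFO — newest first]: 290 @ $4 = $1,160
Nov 9, 386 sold [LIFO — newest first]: 312 @ $4 + 68 @ $4 + 6 @ $6 = $1,556
Nov 12, 22 sold [LIFO — newest first]: 22 @ $6 = $132
Total COGS = $1,160 + $1,556 + $132 = $2,848
Ending inventory: 56 @ $6 = $336

COGS = $2,848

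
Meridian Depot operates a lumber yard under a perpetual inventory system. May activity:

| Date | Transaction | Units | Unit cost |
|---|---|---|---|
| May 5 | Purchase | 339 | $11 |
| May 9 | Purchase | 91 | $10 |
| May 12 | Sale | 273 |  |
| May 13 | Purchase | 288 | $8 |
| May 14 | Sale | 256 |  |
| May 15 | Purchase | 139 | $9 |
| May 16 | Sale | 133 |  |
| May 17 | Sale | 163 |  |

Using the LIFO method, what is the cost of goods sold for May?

COGS = $7,842

May 12, 273 sold [LIFO — newest first]: 91 @ $10 + 182 @ $11 = $2,912
May 14, 256 sold [LIFO — newest first]: 256 @ $8 = $2,048
May 16, 133 sold [LIFO — newest first]: 133 @ $9 = $1,197
May 17, 163 sold [LIFO — newest first]: 6 @ $9 + 32 @ $8 + 125 @ $11 = $1,685
Total COGS = $2,912 + $2,048 + $1,197 + $1,685 = $7,842
Ending inventory: 32 @ $11 = $352
Check: goods available $8,194 = COGS $7,842 + ending $352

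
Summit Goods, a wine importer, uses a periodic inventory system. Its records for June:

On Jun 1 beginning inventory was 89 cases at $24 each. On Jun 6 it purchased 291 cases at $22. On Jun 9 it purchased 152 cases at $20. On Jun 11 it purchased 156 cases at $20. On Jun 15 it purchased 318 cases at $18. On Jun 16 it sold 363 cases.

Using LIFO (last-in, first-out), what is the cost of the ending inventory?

Jun 16, 363 sold [LIFO — newest first]: 318 @ $18 + 45 @ $20 = $6,624
Ending inventory: 89 @ $24 + 291 @ $22 + 152 @ $20 + 111 @ $20 = $13,798

Ending inventory = $13,798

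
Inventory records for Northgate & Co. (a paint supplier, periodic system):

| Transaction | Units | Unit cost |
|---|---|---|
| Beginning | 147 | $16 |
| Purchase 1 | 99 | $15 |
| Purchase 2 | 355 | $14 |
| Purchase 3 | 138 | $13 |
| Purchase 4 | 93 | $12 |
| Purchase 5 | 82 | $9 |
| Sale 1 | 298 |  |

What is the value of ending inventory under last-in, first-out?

Ending inventory = $9,002

Sale 1 (298) [LIFO — newest first]: 82 @ $9 + 93 @ $12 + 123 @ $13 = $3,453
Ending inventory: 147 @ $16 + 99 @ $15 + 355 @ $14 + 15 @ $13 = $9,002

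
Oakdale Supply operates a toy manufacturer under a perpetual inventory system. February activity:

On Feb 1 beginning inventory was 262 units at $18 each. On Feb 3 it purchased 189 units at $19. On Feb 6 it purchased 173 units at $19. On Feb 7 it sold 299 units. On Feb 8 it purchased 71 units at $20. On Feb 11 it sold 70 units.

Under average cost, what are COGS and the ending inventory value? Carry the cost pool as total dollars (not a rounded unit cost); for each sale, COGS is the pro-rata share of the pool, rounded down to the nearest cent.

COGS = $6,873.88; ending inventory = $6,140.12

After Feb 1: 262 on hand, pool $4,716.00 (≈ $18.0000 each)
After Feb 3: 451 on hand, pool $8,307.00 (≈ $18.4191 each)
After Feb 6: 624 on hand, pool $11,594.00 (≈ $18.5801 each)
Feb 7, sell 299: 299/624 × $11,594.00 → $5,555.45
After Feb 8: 396 on hand, pool $7,458.55 (≈ $18.8347 each)
Feb 11, sell 70: 70/396 × $7,458.55 → $1,318.43
Total COGS = $5,555.45 + $1,318.43 = $6,873.88
Ending inventory (cost pool remaining) = $6,140.12
Check: goods available $13,014.00 = COGS $6,873.88 + ending $6,140.12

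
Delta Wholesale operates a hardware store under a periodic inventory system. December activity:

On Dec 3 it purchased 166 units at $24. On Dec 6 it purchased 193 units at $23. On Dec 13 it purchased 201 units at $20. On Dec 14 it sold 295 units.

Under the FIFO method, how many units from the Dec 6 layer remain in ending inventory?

Dec 14, 295 sold [FIFO — oldest first]: 166 @ $24 + 129 @ $23 = $6,951
Ending inventory: 64 @ $23 + 201 @ $20 = $5,492

64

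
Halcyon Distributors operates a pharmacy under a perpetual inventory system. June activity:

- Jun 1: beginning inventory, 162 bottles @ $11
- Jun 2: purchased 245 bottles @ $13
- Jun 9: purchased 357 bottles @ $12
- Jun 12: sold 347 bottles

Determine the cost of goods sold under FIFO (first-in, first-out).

Jun 12, 347 sold [FIFO — oldest first]: 162 @ $11 + 185 @ $13 = $4,187
Ending inventory: 60 @ $13 + 357 @ $12 = $5,064
Check: goods available $9,251 = COGS $4,187 + ending $5,064

COGS = $4,187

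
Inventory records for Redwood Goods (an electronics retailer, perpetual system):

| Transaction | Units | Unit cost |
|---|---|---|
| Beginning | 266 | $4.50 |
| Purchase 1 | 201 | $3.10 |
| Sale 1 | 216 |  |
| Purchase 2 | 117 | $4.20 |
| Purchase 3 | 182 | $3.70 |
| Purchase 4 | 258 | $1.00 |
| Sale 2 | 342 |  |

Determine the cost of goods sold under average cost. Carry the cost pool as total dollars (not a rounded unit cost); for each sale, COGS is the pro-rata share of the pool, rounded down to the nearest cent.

COGS = $1,858.13

After Beginning: 266 on hand, pool $1,197.00 (≈ $4.5000 each)
After Purchase 1: 467 on hand, pool $1,820.10 (≈ $3.8974 each)
Sale 1, sell 216: 216/467 × $1,820.10 → $841.84
After Purchase 2: 368 on hand, pool $1,469.66 (≈ $3.9936 each)
After Purchase 3: 550 on hand, pool $2,143.06 (≈ $3.8965 each)
After Purchase 4: 808 on hand, pool $2,401.06 (≈ $2.9716 each)
Sale 2, sell 342: 342/808 × $2,401.06 → $1,016.29
Total COGS = $841.84 + $1,016.29 = $1,858.13
Ending inventory (cost pool remaining) = $1,384.77
Check: goods available $3,242.90 = COGS $1,858.13 + ending $1,384.77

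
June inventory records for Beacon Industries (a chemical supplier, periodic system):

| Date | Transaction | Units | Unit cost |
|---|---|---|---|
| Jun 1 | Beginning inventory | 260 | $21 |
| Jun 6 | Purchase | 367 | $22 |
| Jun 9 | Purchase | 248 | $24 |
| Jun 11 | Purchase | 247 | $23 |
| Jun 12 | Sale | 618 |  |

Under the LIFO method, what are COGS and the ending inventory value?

COGS = $14,339; ending inventory = $10,828

Jun 12, 618 sold [LIFO — newest first]: 247 @ $23 + 248 @ $24 + 123 @ $22 = $14,339
Ending inventory: 260 @ $21 + 244 @ $22 = $10,828
Check: goods available $25,167 = COGS $14,339 + ending $10,828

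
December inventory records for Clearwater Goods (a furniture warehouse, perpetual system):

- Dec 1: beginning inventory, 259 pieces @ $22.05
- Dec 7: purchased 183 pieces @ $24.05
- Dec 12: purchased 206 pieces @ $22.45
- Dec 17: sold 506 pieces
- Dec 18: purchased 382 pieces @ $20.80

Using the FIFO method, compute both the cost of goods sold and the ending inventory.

COGS = $11,548.90; ending inventory = $11,133.50

Dec 17, 506 sold [FIFO — oldest first]: 259 @ $22.05 + 183 @ $24.05 + 64 @ $22.45 = $11,548.90
Ending inventory: 142 @ $22.45 + 382 @ $20.80 = $11,133.50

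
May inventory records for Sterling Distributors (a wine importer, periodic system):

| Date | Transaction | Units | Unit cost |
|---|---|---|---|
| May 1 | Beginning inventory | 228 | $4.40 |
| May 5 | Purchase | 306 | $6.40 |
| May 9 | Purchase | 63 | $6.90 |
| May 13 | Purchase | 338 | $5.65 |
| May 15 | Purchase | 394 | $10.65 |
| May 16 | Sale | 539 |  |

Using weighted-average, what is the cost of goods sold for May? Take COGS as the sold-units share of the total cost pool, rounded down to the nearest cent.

COGS = $3,853.74

May 16, sell 539: 539/1329 × $9,502.10 → $3,853.74
Ending inventory (cost pool remaining) = $5,648.36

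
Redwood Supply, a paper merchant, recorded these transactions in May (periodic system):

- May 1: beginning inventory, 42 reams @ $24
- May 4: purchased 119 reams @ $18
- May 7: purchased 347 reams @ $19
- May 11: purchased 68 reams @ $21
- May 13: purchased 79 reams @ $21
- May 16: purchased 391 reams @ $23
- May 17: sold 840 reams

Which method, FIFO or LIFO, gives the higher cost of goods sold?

FIFO COGS: 42 @ $24 + 119 @ $18 + 347 @ $19 + 68 @ $21 + 79 @ $21 + 185 @ $23 = $17,085
LIFO COGS: 391 @ $23 + 79 @ $21 + 68 @ $21 + 302 @ $19 = $17,818

LIFO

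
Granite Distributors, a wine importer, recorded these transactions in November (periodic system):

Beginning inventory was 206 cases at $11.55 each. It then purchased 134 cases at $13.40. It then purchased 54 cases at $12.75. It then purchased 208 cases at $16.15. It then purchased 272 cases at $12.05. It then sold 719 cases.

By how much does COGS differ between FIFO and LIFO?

$77.50

FIFO COGS: 206 @ $11.55 + 134 @ $13.40 + 54 @ $12.75 + 208 @ $16.15 + 117 @ $12.05 = $9,632.45
LIFO COGS: 272 @ $12.05 + 208 @ $16.15 + 54 @ $12.75 + 134 @ $13.40 + 51 @ $11.55 = $9,709.95
Difference = |$9,632.45 − $9,709.95| = $77.50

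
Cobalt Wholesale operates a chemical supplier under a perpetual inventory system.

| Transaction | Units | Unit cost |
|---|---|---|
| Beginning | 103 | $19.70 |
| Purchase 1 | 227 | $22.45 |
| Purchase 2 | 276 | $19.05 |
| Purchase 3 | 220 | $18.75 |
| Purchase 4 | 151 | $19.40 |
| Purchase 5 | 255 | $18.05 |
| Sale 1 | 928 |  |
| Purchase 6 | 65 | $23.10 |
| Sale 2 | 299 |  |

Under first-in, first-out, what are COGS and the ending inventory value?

COGS = $23,949.95; ending inventory = $1,591.75

Sale 1 (928) [FIFO — oldest first]: 103 @ $19.70 + 227 @ $22.45 + 276 @ $19.05 + 220 @ $18.75 + 102 @ $19.40 = $18,486.85
Sale 2 (299) [FIFO — oldest first]: 49 @ $19.40 + 250 @ $18.05 = $5,463.10
Total COGS = $18,486.85 + $5,463.10 = $23,949.95
Ending inventory: 5 @ $18.05 + 65 @ $23.10 = $1,591.75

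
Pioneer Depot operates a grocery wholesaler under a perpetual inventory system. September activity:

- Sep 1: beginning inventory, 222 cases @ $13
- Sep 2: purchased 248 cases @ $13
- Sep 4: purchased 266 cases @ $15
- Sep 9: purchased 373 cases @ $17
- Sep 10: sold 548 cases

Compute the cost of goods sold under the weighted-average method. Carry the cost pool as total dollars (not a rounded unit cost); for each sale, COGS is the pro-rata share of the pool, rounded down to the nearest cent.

COGS = $8,124.13

After Sep 1: 222 on hand, pool $2,886.00 (≈ $13.0000 each)
After Sep 2: 470 on hand, pool $6,110.00 (≈ $13.0000 each)
After Sep 4: 736 on hand, pool $10,100.00 (≈ $13.7228 each)
After Sep 9: 1109 on hand, pool $16,441.00 (≈ $14.8251 each)
Sep 10, sell 548: 548/1109 × $16,441.00 → $8,124.13
Ending inventory (cost pool remaining) = $8,316.87
Check: goods available $16,441.00 = COGS $8,124.13 + ending $8,316.87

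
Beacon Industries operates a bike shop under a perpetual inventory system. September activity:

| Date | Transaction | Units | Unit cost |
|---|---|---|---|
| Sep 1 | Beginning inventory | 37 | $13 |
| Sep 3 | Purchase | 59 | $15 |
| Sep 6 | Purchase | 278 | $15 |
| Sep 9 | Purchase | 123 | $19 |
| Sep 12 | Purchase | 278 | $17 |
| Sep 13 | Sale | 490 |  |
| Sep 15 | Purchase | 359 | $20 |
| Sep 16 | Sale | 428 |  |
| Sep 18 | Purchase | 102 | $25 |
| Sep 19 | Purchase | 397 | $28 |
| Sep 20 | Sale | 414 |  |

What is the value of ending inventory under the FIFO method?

Ending inventory = $8,428

Sep 13, 490 sold [FIFO — oldest first]: 37 @ $13 + 59 @ $15 + 278 @ $15 + 116 @ $19 = $7,740
Sep 16, 428 sold [FIFO — oldest first]: 7 @ $19 + 278 @ $17 + 143 @ $20 = $7,719
Sep 20, 414 sold [FIFO — oldest first]: 216 @ $20 + 102 @ $25 + 96 @ $28 = $9,558
Total COGS = $7,740 + $7,719 + $9,558 = $25,017
Ending inventory: 301 @ $28 = $8,428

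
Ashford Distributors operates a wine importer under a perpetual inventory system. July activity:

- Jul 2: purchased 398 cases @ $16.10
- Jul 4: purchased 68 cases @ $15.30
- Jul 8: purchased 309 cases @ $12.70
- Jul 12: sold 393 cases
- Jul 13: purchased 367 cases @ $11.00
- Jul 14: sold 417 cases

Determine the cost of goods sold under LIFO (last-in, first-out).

COGS = $10,064.30

Jul 12, 393 sold [LIFO — newest first]: 309 @ $12.70 + 68 @ $15.30 + 16 @ $16.10 = $5,222.30
Jul 14, 417 sold [LIFO — newest first]: 367 @ $11.00 + 50 @ $16.10 = $4,842.00
Total COGS = $5,222.30 + $4,842.00 = $10,064.30
Ending inventory: 332 @ $16.10 = $5,345.20
Check: goods available $15,409.50 = COGS $10,064.30 + ending $5,345.20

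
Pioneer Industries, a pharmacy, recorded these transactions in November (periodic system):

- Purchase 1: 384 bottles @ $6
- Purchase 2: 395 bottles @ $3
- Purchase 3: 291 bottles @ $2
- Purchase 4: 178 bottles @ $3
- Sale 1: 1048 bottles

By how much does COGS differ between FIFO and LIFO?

FIFO COGS: 384 @ $6 + 395 @ $3 + 269 @ $2 = $4,027
LIFO COGS: 178 @ $3 + 291 @ $2 + 395 @ $3 + 184 @ $6 = $3,405
Difference = |$4,027 − $3,405| = $622

$622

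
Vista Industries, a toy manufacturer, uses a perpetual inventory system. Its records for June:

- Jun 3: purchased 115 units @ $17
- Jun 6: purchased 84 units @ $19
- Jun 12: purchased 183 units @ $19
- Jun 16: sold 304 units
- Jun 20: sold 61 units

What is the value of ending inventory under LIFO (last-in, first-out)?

Ending inventory = $289

Jun 16, 304 sold [LIFO — newest first]: 183 @ $19 + 84 @ $19 + 37 @ $17 = $5,702
Jun 20, 61 sold [LIFO — newest first]: 61 @ $17 = $1,037
Total COGS = $5,702 + $1,037 = $6,739
Ending inventory: 17 @ $17 = $289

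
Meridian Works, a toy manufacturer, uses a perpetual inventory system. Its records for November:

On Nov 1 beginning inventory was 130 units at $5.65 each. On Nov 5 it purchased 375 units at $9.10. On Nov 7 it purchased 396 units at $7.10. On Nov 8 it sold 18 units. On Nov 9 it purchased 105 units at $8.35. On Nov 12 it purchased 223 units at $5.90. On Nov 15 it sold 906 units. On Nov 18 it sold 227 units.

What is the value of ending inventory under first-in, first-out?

Ending inventory = $460.20

Nov 8, 18 sold [FIFO — oldest first]: 18 @ $5.65 = $101.70
Nov 15, 906 sold [FIFO — oldest first]: 112 @ $5.65 + 375 @ $9.10 + 396 @ $7.10 + 23 @ $8.35 = $7,048.95
Nov 18, 227 sold [FIFO — oldest first]: 82 @ $8.35 + 145 @ $5.90 = $1,540.20
Total COGS = $101.70 + $7,048.95 + $1,540.20 = $8,690.85
Ending inventory: 78 @ $5.90 = $460.20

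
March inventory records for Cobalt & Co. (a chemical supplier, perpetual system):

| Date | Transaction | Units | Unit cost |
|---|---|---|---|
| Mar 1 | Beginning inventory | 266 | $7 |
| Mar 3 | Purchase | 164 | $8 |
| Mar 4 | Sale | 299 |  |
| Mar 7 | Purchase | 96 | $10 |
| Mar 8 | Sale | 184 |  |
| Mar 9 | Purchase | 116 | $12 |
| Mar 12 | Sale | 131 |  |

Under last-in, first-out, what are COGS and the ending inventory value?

Mar 4, 299 sold [LIFO — newest first]: 164 @ $8 + 135 @ $7 = $2,257
Mar 8, 184 sold [LIFO — newest first]: 96 @ $10 + 88 @ $7 = $1,576
Mar 12, 131 sold [LIFO — newest first]: 116 @ $12 + 15 @ $7 = $1,497
Total COGS = $2,257 + $1,576 + $1,497 = $5,330
Ending inventory: 28 @ $7 = $196

COGS = $5,330; ending inventory = $196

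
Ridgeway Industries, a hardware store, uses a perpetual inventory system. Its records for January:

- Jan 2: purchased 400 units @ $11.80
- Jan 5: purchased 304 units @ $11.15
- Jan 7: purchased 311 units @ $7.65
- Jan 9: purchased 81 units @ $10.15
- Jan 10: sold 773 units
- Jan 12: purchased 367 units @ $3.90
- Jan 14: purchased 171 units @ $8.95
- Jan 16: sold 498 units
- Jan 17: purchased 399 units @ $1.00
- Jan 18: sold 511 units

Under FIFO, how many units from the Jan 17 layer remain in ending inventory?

Jan 10, 773 sold [FIFO — oldest first]: 400 @ $11.80 + 304 @ $11.15 + 69 @ $7.65 = $8,637.45
Jan 16, 498 sold [FIFO — oldest first]: 242 @ $7.65 + 81 @ $10.15 + 175 @ $3.90 = $3,355.95
Jan 18, 511 sold [FIFO — oldest first]: 192 @ $3.90 + 171 @ $8.95 + 148 @ $1.00 = $2,427.25
Total COGS = $8,637.45 + $3,355.95 + $2,427.25 = $14,420.65
Ending inventory: 251 @ $1.00 = $251.00

251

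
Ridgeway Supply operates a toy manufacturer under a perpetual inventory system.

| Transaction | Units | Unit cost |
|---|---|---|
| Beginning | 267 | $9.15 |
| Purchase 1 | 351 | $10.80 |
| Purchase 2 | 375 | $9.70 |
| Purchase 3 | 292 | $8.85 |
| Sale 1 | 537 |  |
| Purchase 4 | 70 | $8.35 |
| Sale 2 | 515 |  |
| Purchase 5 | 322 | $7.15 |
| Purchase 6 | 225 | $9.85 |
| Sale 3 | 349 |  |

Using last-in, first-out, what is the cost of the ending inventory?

Ending inventory = $4,247.55

Sale 1 (537) [LIFO — newest first]: 292 @ $8.85 + 245 @ $9.70 = $4,960.70
Sale 2 (515) [LIFO — newest first]: 70 @ $8.35 + 130 @ $9.70 + 315 @ $10.80 = $5,247.50
Sale 3 (349) [LIFO — newest first]: 225 @ $9.85 + 124 @ $7.15 = $3,102.85
Total COGS = $4,960.70 + $5,247.50 + $3,102.85 = $13,311.05
Ending inventory: 267 @ $9.15 + 36 @ $10.80 + 198 @ $7.15 = $4,247.55
Check: goods available $17,558.60 = COGS $13,311.05 + ending $4,247.55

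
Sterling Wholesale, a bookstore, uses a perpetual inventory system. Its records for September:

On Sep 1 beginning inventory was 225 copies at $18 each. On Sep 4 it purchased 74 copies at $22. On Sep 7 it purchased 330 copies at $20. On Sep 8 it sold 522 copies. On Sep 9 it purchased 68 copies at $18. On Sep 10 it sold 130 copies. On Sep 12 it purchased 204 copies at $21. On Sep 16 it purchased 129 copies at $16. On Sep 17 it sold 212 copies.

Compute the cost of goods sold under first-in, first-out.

COGS = $17,009

Sep 8, 522 sold [FIFO — oldest first]: 225 @ $18 + 74 @ $22 + 223 @ $20 = $10,138
Sep 10, 130 sold [FIFO — oldest first]: 107 @ $20 + 23 @ $18 = $2,554
Sep 17, 212 sold [FIFO — oldest first]: 45 @ $18 + 167 @ $21 = $4,317
Total COGS = $10,138 + $2,554 + $4,317 = $17,009
Ending inventory: 37 @ $21 + 129 @ $16 = $2,841
Check: goods available $19,850 = COGS $17,009 + ending $2,841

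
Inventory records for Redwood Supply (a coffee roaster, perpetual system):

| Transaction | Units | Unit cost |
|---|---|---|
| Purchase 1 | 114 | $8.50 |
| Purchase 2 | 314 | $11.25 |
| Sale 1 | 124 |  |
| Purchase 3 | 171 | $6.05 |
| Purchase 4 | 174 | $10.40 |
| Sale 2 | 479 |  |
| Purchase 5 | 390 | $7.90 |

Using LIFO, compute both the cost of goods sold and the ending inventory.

Sale 1 (124) [LIFO — newest first]: 124 @ $11.25 = $1,395.00
Sale 2 (479) [LIFO — newest first]: 174 @ $10.40 + 171 @ $6.05 + 134 @ $11.25 = $4,351.65
Total COGS = $1,395.00 + $4,351.65 = $5,746.65
Ending inventory: 114 @ $8.50 + 56 @ $11.25 + 390 @ $7.90 = $4,680.00
Check: goods available $10,426.65 = COGS $5,746.65 + ending $4,680.00

COGS = $5,746.65; ending inventory = $4,680.00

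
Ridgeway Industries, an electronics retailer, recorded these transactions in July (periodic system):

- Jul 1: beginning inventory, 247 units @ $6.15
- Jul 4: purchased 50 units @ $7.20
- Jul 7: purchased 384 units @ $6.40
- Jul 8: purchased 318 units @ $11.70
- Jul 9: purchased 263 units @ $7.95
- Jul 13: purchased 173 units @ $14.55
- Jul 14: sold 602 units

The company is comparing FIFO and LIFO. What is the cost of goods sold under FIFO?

COGS = $3,831.05

FIFO COGS: 247 @ $6.15 + 50 @ $7.20 + 305 @ $6.40 = $3,831.05
LIFO COGS: 173 @ $14.55 + 263 @ $7.95 + 166 @ $11.70 = $6,550.20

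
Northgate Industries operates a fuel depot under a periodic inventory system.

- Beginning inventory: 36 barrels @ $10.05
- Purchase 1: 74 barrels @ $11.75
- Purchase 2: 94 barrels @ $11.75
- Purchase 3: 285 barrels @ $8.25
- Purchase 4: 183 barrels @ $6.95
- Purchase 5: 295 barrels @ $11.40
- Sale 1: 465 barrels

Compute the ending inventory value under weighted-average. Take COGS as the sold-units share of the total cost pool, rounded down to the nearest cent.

Sale 1, sell 465: 465/967 × $9,321.90 → $4,482.60
Ending inventory (cost pool remaining) = $4,839.30
Check: goods available $9,321.90 = COGS $4,482.60 + ending $4,839.30

Ending inventory = $4,839.30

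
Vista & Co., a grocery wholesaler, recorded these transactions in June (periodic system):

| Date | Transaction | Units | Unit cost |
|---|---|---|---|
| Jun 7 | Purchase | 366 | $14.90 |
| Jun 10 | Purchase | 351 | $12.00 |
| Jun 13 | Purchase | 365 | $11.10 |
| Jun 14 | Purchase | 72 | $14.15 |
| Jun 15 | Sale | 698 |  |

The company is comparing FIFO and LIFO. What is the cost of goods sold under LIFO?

FIFO COGS: 366 @ $14.90 + 332 @ $12.00 = $9,437.40
LIFO COGS: 72 @ $14.15 + 365 @ $11.10 + 261 @ $12.00 = $8,202.30

COGS = $8,202.30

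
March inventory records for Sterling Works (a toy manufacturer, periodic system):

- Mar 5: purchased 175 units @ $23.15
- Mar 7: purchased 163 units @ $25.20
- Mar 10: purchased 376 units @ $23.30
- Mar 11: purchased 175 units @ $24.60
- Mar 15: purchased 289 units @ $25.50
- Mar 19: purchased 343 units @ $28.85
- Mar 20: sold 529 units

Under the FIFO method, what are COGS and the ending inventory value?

COGS = $12,609.15; ending inventory = $25,880.55

Mar 20, 529 sold [FIFO — oldest first]: 175 @ $23.15 + 163 @ $25.20 + 191 @ $23.30 = $12,609.15
Ending inventory: 185 @ $23.30 + 175 @ $24.60 + 289 @ $25.50 + 343 @ $28.85 = $25,880.55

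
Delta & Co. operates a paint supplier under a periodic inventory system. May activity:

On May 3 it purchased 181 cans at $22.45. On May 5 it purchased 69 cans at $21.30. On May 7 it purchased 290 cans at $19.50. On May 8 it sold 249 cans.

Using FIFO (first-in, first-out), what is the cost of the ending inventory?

Ending inventory = $5,676.30

May 8, 249 sold [FIFO — oldest first]: 181 @ $22.45 + 68 @ $21.30 = $5,511.85
Ending inventory: 1 @ $21.30 + 290 @ $19.50 = $5,676.30
Check: goods available $11,188.15 = COGS $5,511.85 + ending $5,676.30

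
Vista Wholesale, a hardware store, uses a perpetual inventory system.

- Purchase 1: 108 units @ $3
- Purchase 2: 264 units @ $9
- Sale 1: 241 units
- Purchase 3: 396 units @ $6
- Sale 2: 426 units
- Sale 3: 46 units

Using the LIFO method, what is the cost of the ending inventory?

Sale 1 (241) [LIFO — newest first]: 241 @ $9 = $2,169
Sale 2 (426) [LIFO — newest first]: 396 @ $6 + 23 @ $9 + 7 @ $3 = $2,604
Sale 3 (46) [LIFO — newest first]: 46 @ $3 = $138
Total COGS = $2,169 + $2,604 + $138 = $4,911
Ending inventory: 55 @ $3 = $165
Check: goods available $5,076 = COGS $4,911 + ending $165

Ending inventory = $165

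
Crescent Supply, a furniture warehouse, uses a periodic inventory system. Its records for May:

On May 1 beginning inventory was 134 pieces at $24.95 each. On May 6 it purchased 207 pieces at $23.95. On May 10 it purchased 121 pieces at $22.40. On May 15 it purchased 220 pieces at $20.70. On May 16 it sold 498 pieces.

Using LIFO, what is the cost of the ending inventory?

May 16, 498 sold [LIFO — newest first]: 220 @ $20.70 + 121 @ $22.40 + 157 @ $23.95 = $11,024.55
Ending inventory: 134 @ $24.95 + 50 @ $23.95 = $4,540.80

Ending inventory = $4,540.80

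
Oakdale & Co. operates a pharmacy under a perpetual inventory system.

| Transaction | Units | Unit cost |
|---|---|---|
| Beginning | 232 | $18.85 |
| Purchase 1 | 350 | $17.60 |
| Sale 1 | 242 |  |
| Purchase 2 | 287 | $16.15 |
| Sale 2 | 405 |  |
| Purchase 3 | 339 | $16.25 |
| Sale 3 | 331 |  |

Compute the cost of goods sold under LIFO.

Sale 1 (242) [LIFO — newest first]: 242 @ $17.60 = $4,259.20
Sale 2 (405) [LIFO — newest first]: 287 @ $16.15 + 108 @ $17.60 + 10 @ $18.85 = $6,724.35
Sale 3 (331) [LIFO — newest first]: 331 @ $16.25 = $5,378.75
Total COGS = $4,259.20 + $6,724.35 + $5,378.75 = $16,362.30
Ending inventory: 222 @ $18.85 + 8 @ $16.25 = $4,314.70
Check: goods available $20,677.00 = COGS $16,362.30 + ending $4,314.70

COGS = $16,362.30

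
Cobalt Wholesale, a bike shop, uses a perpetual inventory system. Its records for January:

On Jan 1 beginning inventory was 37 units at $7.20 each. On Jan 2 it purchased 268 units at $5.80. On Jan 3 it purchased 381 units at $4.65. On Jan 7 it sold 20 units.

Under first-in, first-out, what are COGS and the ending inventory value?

COGS = $144.00; ending inventory = $3,448.45

Jan 7, 20 sold [FIFO — oldest first]: 20 @ $7.20 = $144.00
Ending inventory: 17 @ $7.20 + 268 @ $5.80 + 381 @ $4.65 = $3,448.45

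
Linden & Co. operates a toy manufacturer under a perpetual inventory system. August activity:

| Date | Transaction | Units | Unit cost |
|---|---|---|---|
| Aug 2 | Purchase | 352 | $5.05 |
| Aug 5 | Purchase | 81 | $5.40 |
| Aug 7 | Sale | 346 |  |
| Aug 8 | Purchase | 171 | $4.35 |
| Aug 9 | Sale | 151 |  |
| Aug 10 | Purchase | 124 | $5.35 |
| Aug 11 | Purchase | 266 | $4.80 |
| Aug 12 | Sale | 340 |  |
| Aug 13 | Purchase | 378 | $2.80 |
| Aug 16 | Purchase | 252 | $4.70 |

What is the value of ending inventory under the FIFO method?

Aug 7, 346 sold [FIFO — oldest first]: 346 @ $5.05 = $1,747.30
Aug 9, 151 sold [FIFO — oldest first]: 6 @ $5.05 + 81 @ $5.40 + 64 @ $4.35 = $746.10
Aug 12, 340 sold [FIFO — oldest first]: 107 @ $4.35 + 124 @ $5.35 + 109 @ $4.80 = $1,652.05
Total COGS = $1,747.30 + $746.10 + $1,652.05 = $4,145.45
Ending inventory: 157 @ $4.80 + 378 @ $2.80 + 252 @ $4.70 = $2,996.40

Ending inventory = $2,996.40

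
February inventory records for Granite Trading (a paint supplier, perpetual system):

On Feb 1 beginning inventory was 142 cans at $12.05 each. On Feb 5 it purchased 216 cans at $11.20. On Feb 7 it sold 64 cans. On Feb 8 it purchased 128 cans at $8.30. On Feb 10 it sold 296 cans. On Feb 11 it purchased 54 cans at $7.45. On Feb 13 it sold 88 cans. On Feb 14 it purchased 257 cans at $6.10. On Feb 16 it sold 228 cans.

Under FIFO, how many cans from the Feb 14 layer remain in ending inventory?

121

Feb 7, 64 sold [FIFO — oldest first]: 64 @ $12.05 = $771.20
Feb 10, 296 sold [FIFO — oldest first]: 78 @ $12.05 + 216 @ $11.20 + 2 @ $8.30 = $3,375.70
Feb 13, 88 sold [FIFO — oldest first]: 88 @ $8.30 = $730.40
Feb 16, 228 sold [FIFO — oldest first]: 38 @ $8.30 + 54 @ $7.45 + 136 @ $6.10 = $1,547.30
Total COGS = $771.20 + $3,375.70 + $730.40 + $1,547.30 = $6,424.60
Ending inventory: 121 @ $6.10 = $738.10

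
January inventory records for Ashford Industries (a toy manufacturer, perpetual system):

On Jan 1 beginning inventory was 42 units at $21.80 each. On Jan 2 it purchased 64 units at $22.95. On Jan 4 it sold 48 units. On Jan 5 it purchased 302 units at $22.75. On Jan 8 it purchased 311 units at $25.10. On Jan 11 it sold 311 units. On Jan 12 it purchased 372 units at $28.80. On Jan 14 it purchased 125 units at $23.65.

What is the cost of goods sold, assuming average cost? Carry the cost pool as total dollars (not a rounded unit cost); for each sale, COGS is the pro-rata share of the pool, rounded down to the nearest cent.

COGS = $8,486.84

After Jan 1: 42 on hand, pool $915.60 (≈ $21.8000 each)
After Jan 2: 106 on hand, pool $2,384.40 (≈ $22.4943 each)
Jan 4, sell 48: 48/106 × $2,384.40 → $1,079.72
After Jan 5: 360 on hand, pool $8,175.18 (≈ $22.7088 each)
After Jan 8: 671 on hand, pool $15,981.28 (≈ $23.8171 each)
Jan 11, sell 311: 311/671 × $15,981.28 → $7,407.12
After Jan 12: 732 on hand, pool $19,287.76 (≈ $26.3494 each)
After Jan 14: 857 on hand, pool $22,244.01 (≈ $25.9557 each)
Total COGS = $1,079.72 + $7,407.12 = $8,486.84
Ending inventory (cost pool remaining) = $22,244.01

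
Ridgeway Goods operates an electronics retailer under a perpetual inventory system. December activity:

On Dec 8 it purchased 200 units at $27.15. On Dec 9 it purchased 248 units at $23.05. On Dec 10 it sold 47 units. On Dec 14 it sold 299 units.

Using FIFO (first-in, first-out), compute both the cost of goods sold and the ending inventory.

COGS = $8,795.30; ending inventory = $2,351.10

Dec 10, 47 sold [FIFO — oldest first]: 47 @ $27.15 = $1,276.05
Dec 14, 299 sold [FIFO — oldest first]: 153 @ $27.15 + 146 @ $23.05 = $7,519.25
Total COGS = $1,276.05 + $7,519.25 = $8,795.30
Ending inventory: 102 @ $23.05 = $2,351.10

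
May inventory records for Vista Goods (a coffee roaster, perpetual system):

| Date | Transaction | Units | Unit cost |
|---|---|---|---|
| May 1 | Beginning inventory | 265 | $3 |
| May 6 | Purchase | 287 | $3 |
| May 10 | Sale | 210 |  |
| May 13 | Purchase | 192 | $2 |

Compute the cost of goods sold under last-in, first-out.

May 10, 210 sold [LIFO — newest first]: 210 @ $3 = $630
Ending inventory: 265 @ $3 + 77 @ $3 + 192 @ $2 = $1,410
Check: goods available $2,040 = COGS $630 + ending $1,410

COGS = $630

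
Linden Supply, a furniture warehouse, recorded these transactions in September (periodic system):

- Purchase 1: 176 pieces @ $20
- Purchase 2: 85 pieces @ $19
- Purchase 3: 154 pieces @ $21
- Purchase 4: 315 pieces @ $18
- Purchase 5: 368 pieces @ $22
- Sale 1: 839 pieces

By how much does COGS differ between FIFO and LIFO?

FIFO COGS: 176 @ $20 + 85 @ $19 + 154 @ $21 + 315 @ $18 + 109 @ $22 = $16,437
LIFO COGS: 368 @ $22 + 315 @ $18 + 154 @ $21 + 2 @ $19 = $17,038
Difference = |$16,437 − $17,038| = $601

$601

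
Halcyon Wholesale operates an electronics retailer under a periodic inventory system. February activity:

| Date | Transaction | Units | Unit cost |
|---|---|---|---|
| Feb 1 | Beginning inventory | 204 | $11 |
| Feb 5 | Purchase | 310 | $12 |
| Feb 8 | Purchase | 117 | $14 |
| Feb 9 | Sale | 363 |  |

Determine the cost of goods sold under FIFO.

COGS = $4,152

Feb 9, 363 sold [FIFO — oldest first]: 204 @ $11 + 159 @ $12 = $4,152
Ending inventory: 151 @ $12 + 117 @ $14 = $3,450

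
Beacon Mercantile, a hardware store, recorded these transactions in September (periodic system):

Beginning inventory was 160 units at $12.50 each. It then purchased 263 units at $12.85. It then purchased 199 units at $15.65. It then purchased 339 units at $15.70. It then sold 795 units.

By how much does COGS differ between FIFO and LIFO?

FIFO COGS: 160 @ $12.50 + 263 @ $12.85 + 199 @ $15.65 + 173 @ $15.70 = $11,210.00
LIFO COGS: 339 @ $15.70 + 199 @ $15.65 + 257 @ $12.85 = $11,739.10
Difference = |$11,210.00 − $11,739.10| = $529.10

$529.10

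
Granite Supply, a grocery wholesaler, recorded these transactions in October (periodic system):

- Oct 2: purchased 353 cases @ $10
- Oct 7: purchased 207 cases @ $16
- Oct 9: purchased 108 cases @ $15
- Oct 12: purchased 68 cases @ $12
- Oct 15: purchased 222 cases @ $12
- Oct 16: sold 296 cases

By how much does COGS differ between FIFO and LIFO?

$610

FIFO COGS: 296 @ $10 = $2,960
LIFO COGS: 222 @ $12 + 68 @ $12 + 6 @ $15 = $3,570
Difference = |$2,960 − $3,570| = $610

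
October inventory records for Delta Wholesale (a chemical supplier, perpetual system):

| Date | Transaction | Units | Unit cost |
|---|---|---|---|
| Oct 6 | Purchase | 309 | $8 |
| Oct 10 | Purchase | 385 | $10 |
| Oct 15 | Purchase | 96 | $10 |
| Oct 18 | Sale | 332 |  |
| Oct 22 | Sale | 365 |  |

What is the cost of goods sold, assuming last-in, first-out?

Oct 18, 332 sold [LIFO — newest first]: 96 @ $10 + 236 @ $10 = $3,320
Oct 22, 365 sold [LIFO — newest first]: 149 @ $10 + 216 @ $8 = $3,218
Total COGS = $3,320 + $3,218 = $6,538
Ending inventory: 93 @ $8 = $744

COGS = $6,538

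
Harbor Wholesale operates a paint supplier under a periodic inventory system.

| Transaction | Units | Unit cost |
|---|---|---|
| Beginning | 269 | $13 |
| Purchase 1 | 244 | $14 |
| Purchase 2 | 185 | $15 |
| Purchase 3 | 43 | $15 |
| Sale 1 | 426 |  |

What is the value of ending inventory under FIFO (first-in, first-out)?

Ending inventory = $4,638

Sale 1 (426) [FIFO — oldest first]: 269 @ $13 + 157 @ $14 = $5,695
Ending inventory: 87 @ $14 + 185 @ $15 + 43 @ $15 = $4,638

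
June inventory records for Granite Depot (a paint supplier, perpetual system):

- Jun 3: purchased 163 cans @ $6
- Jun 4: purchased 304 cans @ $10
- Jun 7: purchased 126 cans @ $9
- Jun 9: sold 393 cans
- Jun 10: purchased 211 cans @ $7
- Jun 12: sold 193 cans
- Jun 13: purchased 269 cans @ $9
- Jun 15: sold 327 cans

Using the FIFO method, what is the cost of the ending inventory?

Jun 9, 393 sold [FIFO — oldest first]: 163 @ $6 + 230 @ $10 = $3,278
Jun 12, 193 sold [FIFO — oldest first]: 74 @ $10 + 119 @ $9 = $1,811
Jun 15, 327 sold [FIFO — oldest first]: 7 @ $9 + 211 @ $7 + 109 @ $9 = $2,521
Total COGS = $3,278 + $1,811 + $2,521 = $7,610
Ending inventory: 160 @ $9 = $1,440
Check: goods available $9,050 = COGS $7,610 + ending $1,440

Ending inventory = $1,440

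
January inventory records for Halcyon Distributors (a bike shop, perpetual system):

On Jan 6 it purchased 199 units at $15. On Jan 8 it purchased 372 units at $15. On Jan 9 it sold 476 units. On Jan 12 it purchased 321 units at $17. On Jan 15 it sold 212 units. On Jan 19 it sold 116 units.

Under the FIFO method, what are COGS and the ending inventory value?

COGS = $12,526; ending inventory = $1,496

Jan 9, 476 sold [FIFO — oldest first]: 199 @ $15 + 277 @ $15 = $7,140
Jan 15, 212 sold [FIFO — oldest first]: 95 @ $15 + 117 @ $17 = $3,414
Jan 19, 116 sold [FIFO — oldest first]: 116 @ $17 = $1,972
Total COGS = $7,140 + $3,414 + $1,972 = $12,526
Ending inventory: 88 @ $17 = $1,496
Check: goods available $14,022 = COGS $12,526 + ending $1,496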